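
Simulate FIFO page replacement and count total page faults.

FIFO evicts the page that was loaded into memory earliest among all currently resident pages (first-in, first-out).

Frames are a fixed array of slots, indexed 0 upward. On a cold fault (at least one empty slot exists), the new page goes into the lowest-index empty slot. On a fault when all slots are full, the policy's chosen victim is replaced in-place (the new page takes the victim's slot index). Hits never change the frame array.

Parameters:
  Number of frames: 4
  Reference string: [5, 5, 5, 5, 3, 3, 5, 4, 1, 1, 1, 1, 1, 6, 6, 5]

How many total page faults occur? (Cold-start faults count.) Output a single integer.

Answer: 6

Derivation:
Step 0: ref 5 → FAULT, frames=[5,-,-,-]
Step 1: ref 5 → HIT, frames=[5,-,-,-]
Step 2: ref 5 → HIT, frames=[5,-,-,-]
Step 3: ref 5 → HIT, frames=[5,-,-,-]
Step 4: ref 3 → FAULT, frames=[5,3,-,-]
Step 5: ref 3 → HIT, frames=[5,3,-,-]
Step 6: ref 5 → HIT, frames=[5,3,-,-]
Step 7: ref 4 → FAULT, frames=[5,3,4,-]
Step 8: ref 1 → FAULT, frames=[5,3,4,1]
Step 9: ref 1 → HIT, frames=[5,3,4,1]
Step 10: ref 1 → HIT, frames=[5,3,4,1]
Step 11: ref 1 → HIT, frames=[5,3,4,1]
Step 12: ref 1 → HIT, frames=[5,3,4,1]
Step 13: ref 6 → FAULT (evict 5), frames=[6,3,4,1]
Step 14: ref 6 → HIT, frames=[6,3,4,1]
Step 15: ref 5 → FAULT (evict 3), frames=[6,5,4,1]
Total faults: 6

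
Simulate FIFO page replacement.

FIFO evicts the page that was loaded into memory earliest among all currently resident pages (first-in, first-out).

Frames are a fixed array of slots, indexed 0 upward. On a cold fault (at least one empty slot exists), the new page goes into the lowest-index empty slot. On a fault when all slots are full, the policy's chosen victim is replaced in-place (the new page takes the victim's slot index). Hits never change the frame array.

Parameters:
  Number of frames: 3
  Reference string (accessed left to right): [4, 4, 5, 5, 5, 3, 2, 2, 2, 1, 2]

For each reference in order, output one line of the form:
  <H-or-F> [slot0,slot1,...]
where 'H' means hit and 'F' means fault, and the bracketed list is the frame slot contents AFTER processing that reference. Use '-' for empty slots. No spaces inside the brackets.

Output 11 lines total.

F [4,-,-]
H [4,-,-]
F [4,5,-]
H [4,5,-]
H [4,5,-]
F [4,5,3]
F [2,5,3]
H [2,5,3]
H [2,5,3]
F [2,1,3]
H [2,1,3]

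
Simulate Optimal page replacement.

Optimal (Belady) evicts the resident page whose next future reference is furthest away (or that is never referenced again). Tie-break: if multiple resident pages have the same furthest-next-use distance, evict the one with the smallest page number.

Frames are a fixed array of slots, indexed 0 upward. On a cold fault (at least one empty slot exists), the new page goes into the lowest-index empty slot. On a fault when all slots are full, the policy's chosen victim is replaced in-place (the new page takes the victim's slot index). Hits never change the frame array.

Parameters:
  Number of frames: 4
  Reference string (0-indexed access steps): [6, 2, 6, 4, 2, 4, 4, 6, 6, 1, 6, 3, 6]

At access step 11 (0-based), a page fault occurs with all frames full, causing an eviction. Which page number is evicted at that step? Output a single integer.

Step 0: ref 6 -> FAULT, frames=[6,-,-,-]
Step 1: ref 2 -> FAULT, frames=[6,2,-,-]
Step 2: ref 6 -> HIT, frames=[6,2,-,-]
Step 3: ref 4 -> FAULT, frames=[6,2,4,-]
Step 4: ref 2 -> HIT, frames=[6,2,4,-]
Step 5: ref 4 -> HIT, frames=[6,2,4,-]
Step 6: ref 4 -> HIT, frames=[6,2,4,-]
Step 7: ref 6 -> HIT, frames=[6,2,4,-]
Step 8: ref 6 -> HIT, frames=[6,2,4,-]
Step 9: ref 1 -> FAULT, frames=[6,2,4,1]
Step 10: ref 6 -> HIT, frames=[6,2,4,1]
Step 11: ref 3 -> FAULT, evict 1, frames=[6,2,4,3]
At step 11: evicted page 1

Answer: 1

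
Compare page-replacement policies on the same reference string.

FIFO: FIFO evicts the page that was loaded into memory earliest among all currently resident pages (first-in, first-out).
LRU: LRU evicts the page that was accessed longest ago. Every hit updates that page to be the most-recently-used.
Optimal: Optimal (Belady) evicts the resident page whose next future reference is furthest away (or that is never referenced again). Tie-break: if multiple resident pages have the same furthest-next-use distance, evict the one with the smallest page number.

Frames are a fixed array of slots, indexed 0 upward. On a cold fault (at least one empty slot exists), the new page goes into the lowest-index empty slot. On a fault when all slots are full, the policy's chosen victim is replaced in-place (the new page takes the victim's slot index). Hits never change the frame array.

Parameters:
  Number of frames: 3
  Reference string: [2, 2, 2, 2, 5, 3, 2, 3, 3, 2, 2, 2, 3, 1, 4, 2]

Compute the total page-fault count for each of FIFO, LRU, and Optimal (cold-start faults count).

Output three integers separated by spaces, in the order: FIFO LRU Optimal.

Answer: 6 6 5

Derivation:
--- FIFO ---
  step 0: ref 2 -> FAULT, frames=[2,-,-] (faults so far: 1)
  step 1: ref 2 -> HIT, frames=[2,-,-] (faults so far: 1)
  step 2: ref 2 -> HIT, frames=[2,-,-] (faults so far: 1)
  step 3: ref 2 -> HIT, frames=[2,-,-] (faults so far: 1)
  step 4: ref 5 -> FAULT, frames=[2,5,-] (faults so far: 2)
  step 5: ref 3 -> FAULT, frames=[2,5,3] (faults so far: 3)
  step 6: ref 2 -> HIT, frames=[2,5,3] (faults so far: 3)
  step 7: ref 3 -> HIT, frames=[2,5,3] (faults so far: 3)
  step 8: ref 3 -> HIT, frames=[2,5,3] (faults so far: 3)
  step 9: ref 2 -> HIT, frames=[2,5,3] (faults so far: 3)
  step 10: ref 2 -> HIT, frames=[2,5,3] (faults so far: 3)
  step 11: ref 2 -> HIT, frames=[2,5,3] (faults so far: 3)
  step 12: ref 3 -> HIT, frames=[2,5,3] (faults so far: 3)
  step 13: ref 1 -> FAULT, evict 2, frames=[1,5,3] (faults so far: 4)
  step 14: ref 4 -> FAULT, evict 5, frames=[1,4,3] (faults so far: 5)
  step 15: ref 2 -> FAULT, evict 3, frames=[1,4,2] (faults so far: 6)
  FIFO total faults: 6
--- LRU ---
  step 0: ref 2 -> FAULT, frames=[2,-,-] (faults so far: 1)
  step 1: ref 2 -> HIT, frames=[2,-,-] (faults so far: 1)
  step 2: ref 2 -> HIT, frames=[2,-,-] (faults so far: 1)
  step 3: ref 2 -> HIT, frames=[2,-,-] (faults so far: 1)
  step 4: ref 5 -> FAULT, frames=[2,5,-] (faults so far: 2)
  step 5: ref 3 -> FAULT, frames=[2,5,3] (faults so far: 3)
  step 6: ref 2 -> HIT, frames=[2,5,3] (faults so far: 3)
  step 7: ref 3 -> HIT, frames=[2,5,3] (faults so far: 3)
  step 8: ref 3 -> HIT, frames=[2,5,3] (faults so far: 3)
  step 9: ref 2 -> HIT, frames=[2,5,3] (faults so far: 3)
  step 10: ref 2 -> HIT, frames=[2,5,3] (faults so far: 3)
  step 11: ref 2 -> HIT, frames=[2,5,3] (faults so far: 3)
  step 12: ref 3 -> HIT, frames=[2,5,3] (faults so far: 3)
  step 13: ref 1 -> FAULT, evict 5, frames=[2,1,3] (faults so far: 4)
  step 14: ref 4 -> FAULT, evict 2, frames=[4,1,3] (faults so far: 5)
  step 15: ref 2 -> FAULT, evict 3, frames=[4,1,2] (faults so far: 6)
  LRU total faults: 6
--- Optimal ---
  step 0: ref 2 -> FAULT, frames=[2,-,-] (faults so far: 1)
  step 1: ref 2 -> HIT, frames=[2,-,-] (faults so far: 1)
  step 2: ref 2 -> HIT, frames=[2,-,-] (faults so far: 1)
  step 3: ref 2 -> HIT, frames=[2,-,-] (faults so far: 1)
  step 4: ref 5 -> FAULT, frames=[2,5,-] (faults so far: 2)
  step 5: ref 3 -> FAULT, frames=[2,5,3] (faults so far: 3)
  step 6: ref 2 -> HIT, frames=[2,5,3] (faults so far: 3)
  step 7: ref 3 -> HIT, frames=[2,5,3] (faults so far: 3)
  step 8: ref 3 -> HIT, frames=[2,5,3] (faults so far: 3)
  step 9: ref 2 -> HIT, frames=[2,5,3] (faults so far: 3)
  step 10: ref 2 -> HIT, frames=[2,5,3] (faults so far: 3)
  step 11: ref 2 -> HIT, frames=[2,5,3] (faults so far: 3)
  step 12: ref 3 -> HIT, frames=[2,5,3] (faults so far: 3)
  step 13: ref 1 -> FAULT, evict 3, frames=[2,5,1] (faults so far: 4)
  step 14: ref 4 -> FAULT, evict 1, frames=[2,5,4] (faults so far: 5)
  step 15: ref 2 -> HIT, frames=[2,5,4] (faults so far: 5)
  Optimal total faults: 5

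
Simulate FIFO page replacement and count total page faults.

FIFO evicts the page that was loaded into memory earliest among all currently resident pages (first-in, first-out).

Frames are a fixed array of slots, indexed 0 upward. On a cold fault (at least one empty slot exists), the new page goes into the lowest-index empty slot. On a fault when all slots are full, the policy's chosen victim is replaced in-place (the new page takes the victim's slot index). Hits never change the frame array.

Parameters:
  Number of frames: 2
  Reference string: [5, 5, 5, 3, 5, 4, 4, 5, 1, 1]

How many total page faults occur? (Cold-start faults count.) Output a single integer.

Step 0: ref 5 → FAULT, frames=[5,-]
Step 1: ref 5 → HIT, frames=[5,-]
Step 2: ref 5 → HIT, frames=[5,-]
Step 3: ref 3 → FAULT, frames=[5,3]
Step 4: ref 5 → HIT, frames=[5,3]
Step 5: ref 4 → FAULT (evict 5), frames=[4,3]
Step 6: ref 4 → HIT, frames=[4,3]
Step 7: ref 5 → FAULT (evict 3), frames=[4,5]
Step 8: ref 1 → FAULT (evict 4), frames=[1,5]
Step 9: ref 1 → HIT, frames=[1,5]
Total faults: 5

Answer: 5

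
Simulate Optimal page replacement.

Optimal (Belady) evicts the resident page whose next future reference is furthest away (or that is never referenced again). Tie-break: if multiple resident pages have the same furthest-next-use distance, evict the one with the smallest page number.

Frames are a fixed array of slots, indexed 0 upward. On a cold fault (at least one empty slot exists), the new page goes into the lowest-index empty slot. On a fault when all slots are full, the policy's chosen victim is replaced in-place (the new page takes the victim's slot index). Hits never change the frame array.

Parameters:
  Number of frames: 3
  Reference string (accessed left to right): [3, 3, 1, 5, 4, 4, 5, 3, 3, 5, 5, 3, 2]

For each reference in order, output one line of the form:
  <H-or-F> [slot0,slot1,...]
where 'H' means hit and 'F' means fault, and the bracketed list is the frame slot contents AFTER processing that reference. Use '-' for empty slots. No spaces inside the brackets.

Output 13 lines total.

F [3,-,-]
H [3,-,-]
F [3,1,-]
F [3,1,5]
F [3,4,5]
H [3,4,5]
H [3,4,5]
H [3,4,5]
H [3,4,5]
H [3,4,5]
H [3,4,5]
H [3,4,5]
F [2,4,5]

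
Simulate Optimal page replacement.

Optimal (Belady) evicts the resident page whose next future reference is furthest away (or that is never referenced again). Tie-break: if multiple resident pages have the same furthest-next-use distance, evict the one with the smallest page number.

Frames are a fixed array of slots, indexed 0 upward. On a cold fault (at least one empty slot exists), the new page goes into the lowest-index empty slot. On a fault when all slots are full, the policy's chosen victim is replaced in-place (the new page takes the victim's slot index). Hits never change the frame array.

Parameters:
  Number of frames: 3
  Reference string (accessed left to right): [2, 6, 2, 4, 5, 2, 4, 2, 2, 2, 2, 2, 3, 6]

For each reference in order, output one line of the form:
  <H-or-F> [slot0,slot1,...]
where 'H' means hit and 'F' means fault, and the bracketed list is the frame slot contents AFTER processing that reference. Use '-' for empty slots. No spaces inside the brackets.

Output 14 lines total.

F [2,-,-]
F [2,6,-]
H [2,6,-]
F [2,6,4]
F [2,5,4]
H [2,5,4]
H [2,5,4]
H [2,5,4]
H [2,5,4]
H [2,5,4]
H [2,5,4]
H [2,5,4]
F [3,5,4]
F [6,5,4]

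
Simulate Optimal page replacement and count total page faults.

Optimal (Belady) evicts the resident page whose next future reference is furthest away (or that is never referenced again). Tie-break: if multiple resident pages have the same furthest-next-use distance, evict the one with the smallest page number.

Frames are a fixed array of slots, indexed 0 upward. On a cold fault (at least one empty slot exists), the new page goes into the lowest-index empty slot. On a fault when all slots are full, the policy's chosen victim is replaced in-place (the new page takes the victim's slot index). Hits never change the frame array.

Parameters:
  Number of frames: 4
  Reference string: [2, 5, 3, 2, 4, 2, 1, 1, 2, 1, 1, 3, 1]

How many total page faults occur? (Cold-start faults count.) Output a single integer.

Step 0: ref 2 → FAULT, frames=[2,-,-,-]
Step 1: ref 5 → FAULT, frames=[2,5,-,-]
Step 2: ref 3 → FAULT, frames=[2,5,3,-]
Step 3: ref 2 → HIT, frames=[2,5,3,-]
Step 4: ref 4 → FAULT, frames=[2,5,3,4]
Step 5: ref 2 → HIT, frames=[2,5,3,4]
Step 6: ref 1 → FAULT (evict 4), frames=[2,5,3,1]
Step 7: ref 1 → HIT, frames=[2,5,3,1]
Step 8: ref 2 → HIT, frames=[2,5,3,1]
Step 9: ref 1 → HIT, frames=[2,5,3,1]
Step 10: ref 1 → HIT, frames=[2,5,3,1]
Step 11: ref 3 → HIT, frames=[2,5,3,1]
Step 12: ref 1 → HIT, frames=[2,5,3,1]
Total faults: 5

Answer: 5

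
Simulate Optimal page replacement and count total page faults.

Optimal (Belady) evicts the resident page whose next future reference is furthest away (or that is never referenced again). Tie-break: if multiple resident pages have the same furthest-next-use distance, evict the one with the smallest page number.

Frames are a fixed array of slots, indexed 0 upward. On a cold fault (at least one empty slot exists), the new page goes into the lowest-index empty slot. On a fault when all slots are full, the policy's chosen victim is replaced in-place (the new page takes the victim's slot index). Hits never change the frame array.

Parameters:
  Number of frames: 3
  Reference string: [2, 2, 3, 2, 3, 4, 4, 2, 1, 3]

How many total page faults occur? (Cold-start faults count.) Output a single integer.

Step 0: ref 2 → FAULT, frames=[2,-,-]
Step 1: ref 2 → HIT, frames=[2,-,-]
Step 2: ref 3 → FAULT, frames=[2,3,-]
Step 3: ref 2 → HIT, frames=[2,3,-]
Step 4: ref 3 → HIT, frames=[2,3,-]
Step 5: ref 4 → FAULT, frames=[2,3,4]
Step 6: ref 4 → HIT, frames=[2,3,4]
Step 7: ref 2 → HIT, frames=[2,3,4]
Step 8: ref 1 → FAULT (evict 2), frames=[1,3,4]
Step 9: ref 3 → HIT, frames=[1,3,4]
Total faults: 4

Answer: 4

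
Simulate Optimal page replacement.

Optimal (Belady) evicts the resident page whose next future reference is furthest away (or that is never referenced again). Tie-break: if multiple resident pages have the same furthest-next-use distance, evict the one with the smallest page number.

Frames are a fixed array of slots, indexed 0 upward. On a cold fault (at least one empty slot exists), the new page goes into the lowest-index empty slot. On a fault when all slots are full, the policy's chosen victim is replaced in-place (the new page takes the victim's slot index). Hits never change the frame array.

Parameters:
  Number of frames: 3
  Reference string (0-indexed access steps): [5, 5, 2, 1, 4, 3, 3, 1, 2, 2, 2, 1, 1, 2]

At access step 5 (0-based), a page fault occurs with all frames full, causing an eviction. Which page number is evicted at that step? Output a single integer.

Answer: 4

Derivation:
Step 0: ref 5 -> FAULT, frames=[5,-,-]
Step 1: ref 5 -> HIT, frames=[5,-,-]
Step 2: ref 2 -> FAULT, frames=[5,2,-]
Step 3: ref 1 -> FAULT, frames=[5,2,1]
Step 4: ref 4 -> FAULT, evict 5, frames=[4,2,1]
Step 5: ref 3 -> FAULT, evict 4, frames=[3,2,1]
At step 5: evicted page 4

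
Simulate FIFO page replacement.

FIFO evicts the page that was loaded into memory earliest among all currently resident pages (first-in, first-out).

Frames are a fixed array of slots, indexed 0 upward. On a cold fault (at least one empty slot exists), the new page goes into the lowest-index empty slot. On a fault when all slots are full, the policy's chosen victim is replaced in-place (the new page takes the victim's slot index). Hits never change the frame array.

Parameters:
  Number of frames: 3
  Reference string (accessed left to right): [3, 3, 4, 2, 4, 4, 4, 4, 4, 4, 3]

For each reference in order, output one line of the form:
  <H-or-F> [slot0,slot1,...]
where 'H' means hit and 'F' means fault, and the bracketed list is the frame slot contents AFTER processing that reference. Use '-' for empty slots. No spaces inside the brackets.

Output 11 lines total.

F [3,-,-]
H [3,-,-]
F [3,4,-]
F [3,4,2]
H [3,4,2]
H [3,4,2]
H [3,4,2]
H [3,4,2]
H [3,4,2]
H [3,4,2]
H [3,4,2]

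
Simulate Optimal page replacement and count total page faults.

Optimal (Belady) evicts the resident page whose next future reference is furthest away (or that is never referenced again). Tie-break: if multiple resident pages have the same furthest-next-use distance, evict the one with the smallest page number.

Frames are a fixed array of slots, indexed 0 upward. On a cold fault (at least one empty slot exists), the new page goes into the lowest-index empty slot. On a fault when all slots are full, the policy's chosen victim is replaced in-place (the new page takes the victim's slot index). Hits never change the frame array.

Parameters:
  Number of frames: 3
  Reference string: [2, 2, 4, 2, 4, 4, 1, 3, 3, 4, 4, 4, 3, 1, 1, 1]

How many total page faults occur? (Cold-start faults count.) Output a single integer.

Answer: 4

Derivation:
Step 0: ref 2 → FAULT, frames=[2,-,-]
Step 1: ref 2 → HIT, frames=[2,-,-]
Step 2: ref 4 → FAULT, frames=[2,4,-]
Step 3: ref 2 → HIT, frames=[2,4,-]
Step 4: ref 4 → HIT, frames=[2,4,-]
Step 5: ref 4 → HIT, frames=[2,4,-]
Step 6: ref 1 → FAULT, frames=[2,4,1]
Step 7: ref 3 → FAULT (evict 2), frames=[3,4,1]
Step 8: ref 3 → HIT, frames=[3,4,1]
Step 9: ref 4 → HIT, frames=[3,4,1]
Step 10: ref 4 → HIT, frames=[3,4,1]
Step 11: ref 4 → HIT, frames=[3,4,1]
Step 12: ref 3 → HIT, frames=[3,4,1]
Step 13: ref 1 → HIT, frames=[3,4,1]
Step 14: ref 1 → HIT, frames=[3,4,1]
Step 15: ref 1 → HIT, frames=[3,4,1]
Total faults: 4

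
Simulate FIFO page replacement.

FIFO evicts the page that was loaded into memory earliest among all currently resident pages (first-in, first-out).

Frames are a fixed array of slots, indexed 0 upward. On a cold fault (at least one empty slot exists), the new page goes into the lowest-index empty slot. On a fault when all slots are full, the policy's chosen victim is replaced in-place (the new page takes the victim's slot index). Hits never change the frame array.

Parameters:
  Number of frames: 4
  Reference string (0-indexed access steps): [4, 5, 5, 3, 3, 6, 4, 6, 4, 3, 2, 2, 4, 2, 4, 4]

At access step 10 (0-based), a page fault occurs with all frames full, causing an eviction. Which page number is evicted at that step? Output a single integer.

Answer: 4

Derivation:
Step 0: ref 4 -> FAULT, frames=[4,-,-,-]
Step 1: ref 5 -> FAULT, frames=[4,5,-,-]
Step 2: ref 5 -> HIT, frames=[4,5,-,-]
Step 3: ref 3 -> FAULT, frames=[4,5,3,-]
Step 4: ref 3 -> HIT, frames=[4,5,3,-]
Step 5: ref 6 -> FAULT, frames=[4,5,3,6]
Step 6: ref 4 -> HIT, frames=[4,5,3,6]
Step 7: ref 6 -> HIT, frames=[4,5,3,6]
Step 8: ref 4 -> HIT, frames=[4,5,3,6]
Step 9: ref 3 -> HIT, frames=[4,5,3,6]
Step 10: ref 2 -> FAULT, evict 4, frames=[2,5,3,6]
At step 10: evicted page 4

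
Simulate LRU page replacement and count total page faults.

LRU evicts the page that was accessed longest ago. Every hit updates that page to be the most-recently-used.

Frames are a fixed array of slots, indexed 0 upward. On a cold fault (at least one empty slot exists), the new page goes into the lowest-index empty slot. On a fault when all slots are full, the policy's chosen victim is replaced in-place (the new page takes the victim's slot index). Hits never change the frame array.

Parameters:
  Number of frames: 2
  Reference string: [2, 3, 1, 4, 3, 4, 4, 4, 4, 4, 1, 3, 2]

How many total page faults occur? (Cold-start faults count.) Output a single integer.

Answer: 8

Derivation:
Step 0: ref 2 → FAULT, frames=[2,-]
Step 1: ref 3 → FAULT, frames=[2,3]
Step 2: ref 1 → FAULT (evict 2), frames=[1,3]
Step 3: ref 4 → FAULT (evict 3), frames=[1,4]
Step 4: ref 3 → FAULT (evict 1), frames=[3,4]
Step 5: ref 4 → HIT, frames=[3,4]
Step 6: ref 4 → HIT, frames=[3,4]
Step 7: ref 4 → HIT, frames=[3,4]
Step 8: ref 4 → HIT, frames=[3,4]
Step 9: ref 4 → HIT, frames=[3,4]
Step 10: ref 1 → FAULT (evict 3), frames=[1,4]
Step 11: ref 3 → FAULT (evict 4), frames=[1,3]
Step 12: ref 2 → FAULT (evict 1), frames=[2,3]
Total faults: 8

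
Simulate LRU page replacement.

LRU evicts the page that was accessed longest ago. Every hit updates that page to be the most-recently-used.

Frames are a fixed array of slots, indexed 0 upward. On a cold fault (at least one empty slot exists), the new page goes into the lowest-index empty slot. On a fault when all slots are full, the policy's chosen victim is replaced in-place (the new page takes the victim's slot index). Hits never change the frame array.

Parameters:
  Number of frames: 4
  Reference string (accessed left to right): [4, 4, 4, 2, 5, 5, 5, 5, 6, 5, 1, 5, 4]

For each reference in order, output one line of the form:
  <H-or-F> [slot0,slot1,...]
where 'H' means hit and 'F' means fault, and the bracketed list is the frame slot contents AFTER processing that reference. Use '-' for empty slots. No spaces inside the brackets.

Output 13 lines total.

F [4,-,-,-]
H [4,-,-,-]
H [4,-,-,-]
F [4,2,-,-]
F [4,2,5,-]
H [4,2,5,-]
H [4,2,5,-]
H [4,2,5,-]
F [4,2,5,6]
H [4,2,5,6]
F [1,2,5,6]
H [1,2,5,6]
F [1,4,5,6]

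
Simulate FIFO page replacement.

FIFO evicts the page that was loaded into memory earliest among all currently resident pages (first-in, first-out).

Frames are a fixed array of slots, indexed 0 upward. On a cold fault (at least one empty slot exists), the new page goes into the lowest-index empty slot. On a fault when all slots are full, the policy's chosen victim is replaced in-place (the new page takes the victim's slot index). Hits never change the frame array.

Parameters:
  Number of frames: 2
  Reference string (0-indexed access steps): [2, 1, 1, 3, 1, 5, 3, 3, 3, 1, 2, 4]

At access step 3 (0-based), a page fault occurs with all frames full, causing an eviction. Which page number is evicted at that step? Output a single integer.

Step 0: ref 2 -> FAULT, frames=[2,-]
Step 1: ref 1 -> FAULT, frames=[2,1]
Step 2: ref 1 -> HIT, frames=[2,1]
Step 3: ref 3 -> FAULT, evict 2, frames=[3,1]
At step 3: evicted page 2

Answer: 2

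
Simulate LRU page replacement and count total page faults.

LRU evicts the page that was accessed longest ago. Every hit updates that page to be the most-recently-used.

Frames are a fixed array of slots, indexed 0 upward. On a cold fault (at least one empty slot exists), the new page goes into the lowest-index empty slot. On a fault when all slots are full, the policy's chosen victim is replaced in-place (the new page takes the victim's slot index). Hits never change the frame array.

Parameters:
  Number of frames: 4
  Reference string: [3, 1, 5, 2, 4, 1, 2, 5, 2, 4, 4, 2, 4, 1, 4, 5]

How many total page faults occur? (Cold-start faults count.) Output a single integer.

Answer: 5

Derivation:
Step 0: ref 3 → FAULT, frames=[3,-,-,-]
Step 1: ref 1 → FAULT, frames=[3,1,-,-]
Step 2: ref 5 → FAULT, frames=[3,1,5,-]
Step 3: ref 2 → FAULT, frames=[3,1,5,2]
Step 4: ref 4 → FAULT (evict 3), frames=[4,1,5,2]
Step 5: ref 1 → HIT, frames=[4,1,5,2]
Step 6: ref 2 → HIT, frames=[4,1,5,2]
Step 7: ref 5 → HIT, frames=[4,1,5,2]
Step 8: ref 2 → HIT, frames=[4,1,5,2]
Step 9: ref 4 → HIT, frames=[4,1,5,2]
Step 10: ref 4 → HIT, frames=[4,1,5,2]
Step 11: ref 2 → HIT, frames=[4,1,5,2]
Step 12: ref 4 → HIT, frames=[4,1,5,2]
Step 13: ref 1 → HIT, frames=[4,1,5,2]
Step 14: ref 4 → HIT, frames=[4,1,5,2]
Step 15: ref 5 → HIT, frames=[4,1,5,2]
Total faults: 5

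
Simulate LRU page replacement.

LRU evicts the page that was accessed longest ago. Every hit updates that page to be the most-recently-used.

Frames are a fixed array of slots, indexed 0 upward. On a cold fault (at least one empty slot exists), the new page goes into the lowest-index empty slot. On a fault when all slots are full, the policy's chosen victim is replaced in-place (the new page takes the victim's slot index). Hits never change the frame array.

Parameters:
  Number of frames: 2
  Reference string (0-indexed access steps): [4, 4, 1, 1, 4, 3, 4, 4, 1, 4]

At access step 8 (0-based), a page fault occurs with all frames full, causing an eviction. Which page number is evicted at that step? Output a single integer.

Step 0: ref 4 -> FAULT, frames=[4,-]
Step 1: ref 4 -> HIT, frames=[4,-]
Step 2: ref 1 -> FAULT, frames=[4,1]
Step 3: ref 1 -> HIT, frames=[4,1]
Step 4: ref 4 -> HIT, frames=[4,1]
Step 5: ref 3 -> FAULT, evict 1, frames=[4,3]
Step 6: ref 4 -> HIT, frames=[4,3]
Step 7: ref 4 -> HIT, frames=[4,3]
Step 8: ref 1 -> FAULT, evict 3, frames=[4,1]
At step 8: evicted page 3

Answer: 3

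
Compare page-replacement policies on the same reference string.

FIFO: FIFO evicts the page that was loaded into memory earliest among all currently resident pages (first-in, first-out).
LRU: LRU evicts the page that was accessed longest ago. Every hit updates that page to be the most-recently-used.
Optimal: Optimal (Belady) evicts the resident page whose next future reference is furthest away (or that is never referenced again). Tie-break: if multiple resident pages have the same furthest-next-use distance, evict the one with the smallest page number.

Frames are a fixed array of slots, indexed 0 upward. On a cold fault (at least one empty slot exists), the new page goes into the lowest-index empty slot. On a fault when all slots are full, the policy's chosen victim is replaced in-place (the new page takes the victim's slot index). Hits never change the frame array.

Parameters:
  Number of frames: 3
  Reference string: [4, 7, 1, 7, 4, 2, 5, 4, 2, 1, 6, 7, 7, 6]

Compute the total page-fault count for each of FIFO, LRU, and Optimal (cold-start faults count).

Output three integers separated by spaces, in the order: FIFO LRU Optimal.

--- FIFO ---
  step 0: ref 4 -> FAULT, frames=[4,-,-] (faults so far: 1)
  step 1: ref 7 -> FAULT, frames=[4,7,-] (faults so far: 2)
  step 2: ref 1 -> FAULT, frames=[4,7,1] (faults so far: 3)
  step 3: ref 7 -> HIT, frames=[4,7,1] (faults so far: 3)
  step 4: ref 4 -> HIT, frames=[4,7,1] (faults so far: 3)
  step 5: ref 2 -> FAULT, evict 4, frames=[2,7,1] (faults so far: 4)
  step 6: ref 5 -> FAULT, evict 7, frames=[2,5,1] (faults so far: 5)
  step 7: ref 4 -> FAULT, evict 1, frames=[2,5,4] (faults so far: 6)
  step 8: ref 2 -> HIT, frames=[2,5,4] (faults so far: 6)
  step 9: ref 1 -> FAULT, evict 2, frames=[1,5,4] (faults so far: 7)
  step 10: ref 6 -> FAULT, evict 5, frames=[1,6,4] (faults so far: 8)
  step 11: ref 7 -> FAULT, evict 4, frames=[1,6,7] (faults so far: 9)
  step 12: ref 7 -> HIT, frames=[1,6,7] (faults so far: 9)
  step 13: ref 6 -> HIT, frames=[1,6,7] (faults so far: 9)
  FIFO total faults: 9
--- LRU ---
  step 0: ref 4 -> FAULT, frames=[4,-,-] (faults so far: 1)
  step 1: ref 7 -> FAULT, frames=[4,7,-] (faults so far: 2)
  step 2: ref 1 -> FAULT, frames=[4,7,1] (faults so far: 3)
  step 3: ref 7 -> HIT, frames=[4,7,1] (faults so far: 3)
  step 4: ref 4 -> HIT, frames=[4,7,1] (faults so far: 3)
  step 5: ref 2 -> FAULT, evict 1, frames=[4,7,2] (faults so far: 4)
  step 6: ref 5 -> FAULT, evict 7, frames=[4,5,2] (faults so far: 5)
  step 7: ref 4 -> HIT, frames=[4,5,2] (faults so far: 5)
  step 8: ref 2 -> HIT, frames=[4,5,2] (faults so far: 5)
  step 9: ref 1 -> FAULT, evict 5, frames=[4,1,2] (faults so far: 6)
  step 10: ref 6 -> FAULT, evict 4, frames=[6,1,2] (faults so far: 7)
  step 11: ref 7 -> FAULT, evict 2, frames=[6,1,7] (faults so far: 8)
  step 12: ref 7 -> HIT, frames=[6,1,7] (faults so far: 8)
  step 13: ref 6 -> HIT, frames=[6,1,7] (faults so far: 8)
  LRU total faults: 8
--- Optimal ---
  step 0: ref 4 -> FAULT, frames=[4,-,-] (faults so far: 1)
  step 1: ref 7 -> FAULT, frames=[4,7,-] (faults so far: 2)
  step 2: ref 1 -> FAULT, frames=[4,7,1] (faults so far: 3)
  step 3: ref 7 -> HIT, frames=[4,7,1] (faults so far: 3)
  step 4: ref 4 -> HIT, frames=[4,7,1] (faults so far: 3)
  step 5: ref 2 -> FAULT, evict 7, frames=[4,2,1] (faults so far: 4)
  step 6: ref 5 -> FAULT, evict 1, frames=[4,2,5] (faults so far: 5)
  step 7: ref 4 -> HIT, frames=[4,2,5] (faults so far: 5)
  step 8: ref 2 -> HIT, frames=[4,2,5] (faults so far: 5)
  step 9: ref 1 -> FAULT, evict 2, frames=[4,1,5] (faults so far: 6)
  step 10: ref 6 -> FAULT, evict 1, frames=[4,6,5] (faults so far: 7)
  step 11: ref 7 -> FAULT, evict 4, frames=[7,6,5] (faults so far: 8)
  step 12: ref 7 -> HIT, frames=[7,6,5] (faults so far: 8)
  step 13: ref 6 -> HIT, frames=[7,6,5] (faults so far: 8)
  Optimal total faults: 8

Answer: 9 8 8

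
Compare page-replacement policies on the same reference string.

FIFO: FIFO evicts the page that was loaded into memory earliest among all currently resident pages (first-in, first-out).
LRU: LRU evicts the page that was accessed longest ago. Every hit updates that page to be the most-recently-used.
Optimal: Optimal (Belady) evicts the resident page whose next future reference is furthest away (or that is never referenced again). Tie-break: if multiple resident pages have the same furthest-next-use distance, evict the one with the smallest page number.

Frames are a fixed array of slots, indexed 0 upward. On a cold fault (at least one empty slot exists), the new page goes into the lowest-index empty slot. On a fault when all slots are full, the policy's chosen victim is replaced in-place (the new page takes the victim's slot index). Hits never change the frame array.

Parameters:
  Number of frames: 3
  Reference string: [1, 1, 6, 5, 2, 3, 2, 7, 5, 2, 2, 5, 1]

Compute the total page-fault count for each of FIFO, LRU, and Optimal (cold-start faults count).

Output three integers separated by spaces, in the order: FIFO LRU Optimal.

--- FIFO ---
  step 0: ref 1 -> FAULT, frames=[1,-,-] (faults so far: 1)
  step 1: ref 1 -> HIT, frames=[1,-,-] (faults so far: 1)
  step 2: ref 6 -> FAULT, frames=[1,6,-] (faults so far: 2)
  step 3: ref 5 -> FAULT, frames=[1,6,5] (faults so far: 3)
  step 4: ref 2 -> FAULT, evict 1, frames=[2,6,5] (faults so far: 4)
  step 5: ref 3 -> FAULT, evict 6, frames=[2,3,5] (faults so far: 5)
  step 6: ref 2 -> HIT, frames=[2,3,5] (faults so far: 5)
  step 7: ref 7 -> FAULT, evict 5, frames=[2,3,7] (faults so far: 6)
  step 8: ref 5 -> FAULT, evict 2, frames=[5,3,7] (faults so far: 7)
  step 9: ref 2 -> FAULT, evict 3, frames=[5,2,7] (faults so far: 8)
  step 10: ref 2 -> HIT, frames=[5,2,7] (faults so far: 8)
  step 11: ref 5 -> HIT, frames=[5,2,7] (faults so far: 8)
  step 12: ref 1 -> FAULT, evict 7, frames=[5,2,1] (faults so far: 9)
  FIFO total faults: 9
--- LRU ---
  step 0: ref 1 -> FAULT, frames=[1,-,-] (faults so far: 1)
  step 1: ref 1 -> HIT, frames=[1,-,-] (faults so far: 1)
  step 2: ref 6 -> FAULT, frames=[1,6,-] (faults so far: 2)
  step 3: ref 5 -> FAULT, frames=[1,6,5] (faults so far: 3)
  step 4: ref 2 -> FAULT, evict 1, frames=[2,6,5] (faults so far: 4)
  step 5: ref 3 -> FAULT, evict 6, frames=[2,3,5] (faults so far: 5)
  step 6: ref 2 -> HIT, frames=[2,3,5] (faults so far: 5)
  step 7: ref 7 -> FAULT, evict 5, frames=[2,3,7] (faults so far: 6)
  step 8: ref 5 -> FAULT, evict 3, frames=[2,5,7] (faults so far: 7)
  step 9: ref 2 -> HIT, frames=[2,5,7] (faults so far: 7)
  step 10: ref 2 -> HIT, frames=[2,5,7] (faults so far: 7)
  step 11: ref 5 -> HIT, frames=[2,5,7] (faults so far: 7)
  step 12: ref 1 -> FAULT, evict 7, frames=[2,5,1] (faults so far: 8)
  LRU total faults: 8
--- Optimal ---
  step 0: ref 1 -> FAULT, frames=[1,-,-] (faults so far: 1)
  step 1: ref 1 -> HIT, frames=[1,-,-] (faults so far: 1)
  step 2: ref 6 -> FAULT, frames=[1,6,-] (faults so far: 2)
  step 3: ref 5 -> FAULT, frames=[1,6,5] (faults so far: 3)
  step 4: ref 2 -> FAULT, evict 6, frames=[1,2,5] (faults so far: 4)
  step 5: ref 3 -> FAULT, evict 1, frames=[3,2,5] (faults so far: 5)
  step 6: ref 2 -> HIT, frames=[3,2,5] (faults so far: 5)
  step 7: ref 7 -> FAULT, evict 3, frames=[7,2,5] (faults so far: 6)
  step 8: ref 5 -> HIT, frames=[7,2,5] (faults so far: 6)
  step 9: ref 2 -> HIT, frames=[7,2,5] (faults so far: 6)
  step 10: ref 2 -> HIT, frames=[7,2,5] (faults so far: 6)
  step 11: ref 5 -> HIT, frames=[7,2,5] (faults so far: 6)
  step 12: ref 1 -> FAULT, evict 2, frames=[7,1,5] (faults so far: 7)
  Optimal total faults: 7

Answer: 9 8 7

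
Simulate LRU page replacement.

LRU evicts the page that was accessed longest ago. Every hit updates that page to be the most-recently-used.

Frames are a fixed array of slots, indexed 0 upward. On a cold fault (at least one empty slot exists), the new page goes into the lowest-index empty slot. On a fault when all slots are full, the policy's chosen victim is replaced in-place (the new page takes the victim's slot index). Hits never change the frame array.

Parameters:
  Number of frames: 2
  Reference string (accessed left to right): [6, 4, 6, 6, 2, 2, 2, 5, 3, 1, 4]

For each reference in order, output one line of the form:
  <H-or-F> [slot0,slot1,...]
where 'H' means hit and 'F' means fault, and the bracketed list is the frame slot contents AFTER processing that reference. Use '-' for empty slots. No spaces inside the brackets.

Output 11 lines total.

F [6,-]
F [6,4]
H [6,4]
H [6,4]
F [6,2]
H [6,2]
H [6,2]
F [5,2]
F [5,3]
F [1,3]
F [1,4]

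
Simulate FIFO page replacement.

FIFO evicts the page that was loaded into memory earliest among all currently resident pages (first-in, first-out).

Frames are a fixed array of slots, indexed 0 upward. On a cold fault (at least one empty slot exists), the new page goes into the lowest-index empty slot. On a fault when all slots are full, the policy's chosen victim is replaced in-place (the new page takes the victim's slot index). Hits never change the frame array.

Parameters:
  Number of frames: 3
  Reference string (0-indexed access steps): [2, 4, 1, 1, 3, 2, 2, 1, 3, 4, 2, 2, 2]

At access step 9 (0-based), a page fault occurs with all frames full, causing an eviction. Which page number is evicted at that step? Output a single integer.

Step 0: ref 2 -> FAULT, frames=[2,-,-]
Step 1: ref 4 -> FAULT, frames=[2,4,-]
Step 2: ref 1 -> FAULT, frames=[2,4,1]
Step 3: ref 1 -> HIT, frames=[2,4,1]
Step 4: ref 3 -> FAULT, evict 2, frames=[3,4,1]
Step 5: ref 2 -> FAULT, evict 4, frames=[3,2,1]
Step 6: ref 2 -> HIT, frames=[3,2,1]
Step 7: ref 1 -> HIT, frames=[3,2,1]
Step 8: ref 3 -> HIT, frames=[3,2,1]
Step 9: ref 4 -> FAULT, evict 1, frames=[3,2,4]
At step 9: evicted page 1

Answer: 1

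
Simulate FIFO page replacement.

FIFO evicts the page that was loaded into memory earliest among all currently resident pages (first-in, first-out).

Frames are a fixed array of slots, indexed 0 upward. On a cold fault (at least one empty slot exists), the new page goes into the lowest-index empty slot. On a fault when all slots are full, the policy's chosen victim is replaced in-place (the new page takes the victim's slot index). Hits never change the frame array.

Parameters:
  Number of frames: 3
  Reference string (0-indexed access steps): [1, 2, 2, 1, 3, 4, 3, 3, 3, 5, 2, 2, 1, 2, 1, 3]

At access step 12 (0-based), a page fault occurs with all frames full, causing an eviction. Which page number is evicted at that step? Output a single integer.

Answer: 4

Derivation:
Step 0: ref 1 -> FAULT, frames=[1,-,-]
Step 1: ref 2 -> FAULT, frames=[1,2,-]
Step 2: ref 2 -> HIT, frames=[1,2,-]
Step 3: ref 1 -> HIT, frames=[1,2,-]
Step 4: ref 3 -> FAULT, frames=[1,2,3]
Step 5: ref 4 -> FAULT, evict 1, frames=[4,2,3]
Step 6: ref 3 -> HIT, frames=[4,2,3]
Step 7: ref 3 -> HIT, frames=[4,2,3]
Step 8: ref 3 -> HIT, frames=[4,2,3]
Step 9: ref 5 -> FAULT, evict 2, frames=[4,5,3]
Step 10: ref 2 -> FAULT, evict 3, frames=[4,5,2]
Step 11: ref 2 -> HIT, frames=[4,5,2]
Step 12: ref 1 -> FAULT, evict 4, frames=[1,5,2]
At step 12: evicted page 4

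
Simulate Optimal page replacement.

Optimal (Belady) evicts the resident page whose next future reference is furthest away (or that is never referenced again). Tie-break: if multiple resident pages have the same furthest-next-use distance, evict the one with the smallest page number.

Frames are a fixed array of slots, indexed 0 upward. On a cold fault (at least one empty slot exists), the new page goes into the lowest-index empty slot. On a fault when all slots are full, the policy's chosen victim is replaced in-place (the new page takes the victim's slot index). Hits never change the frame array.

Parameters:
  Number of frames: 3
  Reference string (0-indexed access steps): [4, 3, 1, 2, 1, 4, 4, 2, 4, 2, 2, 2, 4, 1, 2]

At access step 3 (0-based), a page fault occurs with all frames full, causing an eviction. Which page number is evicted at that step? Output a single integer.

Answer: 3

Derivation:
Step 0: ref 4 -> FAULT, frames=[4,-,-]
Step 1: ref 3 -> FAULT, frames=[4,3,-]
Step 2: ref 1 -> FAULT, frames=[4,3,1]
Step 3: ref 2 -> FAULT, evict 3, frames=[4,2,1]
At step 3: evicted page 3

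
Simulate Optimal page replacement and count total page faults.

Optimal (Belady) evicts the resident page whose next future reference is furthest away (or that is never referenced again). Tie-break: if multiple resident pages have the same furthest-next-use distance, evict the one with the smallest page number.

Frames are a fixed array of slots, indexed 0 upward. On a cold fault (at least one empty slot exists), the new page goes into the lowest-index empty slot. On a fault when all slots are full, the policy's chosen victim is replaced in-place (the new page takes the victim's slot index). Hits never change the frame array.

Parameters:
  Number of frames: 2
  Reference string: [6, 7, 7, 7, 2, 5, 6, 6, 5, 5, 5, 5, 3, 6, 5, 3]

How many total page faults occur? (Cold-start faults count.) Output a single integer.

Step 0: ref 6 → FAULT, frames=[6,-]
Step 1: ref 7 → FAULT, frames=[6,7]
Step 2: ref 7 → HIT, frames=[6,7]
Step 3: ref 7 → HIT, frames=[6,7]
Step 4: ref 2 → FAULT (evict 7), frames=[6,2]
Step 5: ref 5 → FAULT (evict 2), frames=[6,5]
Step 6: ref 6 → HIT, frames=[6,5]
Step 7: ref 6 → HIT, frames=[6,5]
Step 8: ref 5 → HIT, frames=[6,5]
Step 9: ref 5 → HIT, frames=[6,5]
Step 10: ref 5 → HIT, frames=[6,5]
Step 11: ref 5 → HIT, frames=[6,5]
Step 12: ref 3 → FAULT (evict 5), frames=[6,3]
Step 13: ref 6 → HIT, frames=[6,3]
Step 14: ref 5 → FAULT (evict 6), frames=[5,3]
Step 15: ref 3 → HIT, frames=[5,3]
Total faults: 6

Answer: 6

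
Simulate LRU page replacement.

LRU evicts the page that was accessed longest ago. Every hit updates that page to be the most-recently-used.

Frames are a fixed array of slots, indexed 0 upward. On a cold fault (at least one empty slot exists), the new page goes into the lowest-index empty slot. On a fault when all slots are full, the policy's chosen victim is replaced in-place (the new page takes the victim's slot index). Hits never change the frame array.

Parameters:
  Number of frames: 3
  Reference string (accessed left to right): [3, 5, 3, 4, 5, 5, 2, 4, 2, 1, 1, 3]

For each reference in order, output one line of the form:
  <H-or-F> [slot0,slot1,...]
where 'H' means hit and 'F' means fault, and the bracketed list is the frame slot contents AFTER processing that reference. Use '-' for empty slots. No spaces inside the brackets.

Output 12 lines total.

F [3,-,-]
F [3,5,-]
H [3,5,-]
F [3,5,4]
H [3,5,4]
H [3,5,4]
F [2,5,4]
H [2,5,4]
H [2,5,4]
F [2,1,4]
H [2,1,4]
F [2,1,3]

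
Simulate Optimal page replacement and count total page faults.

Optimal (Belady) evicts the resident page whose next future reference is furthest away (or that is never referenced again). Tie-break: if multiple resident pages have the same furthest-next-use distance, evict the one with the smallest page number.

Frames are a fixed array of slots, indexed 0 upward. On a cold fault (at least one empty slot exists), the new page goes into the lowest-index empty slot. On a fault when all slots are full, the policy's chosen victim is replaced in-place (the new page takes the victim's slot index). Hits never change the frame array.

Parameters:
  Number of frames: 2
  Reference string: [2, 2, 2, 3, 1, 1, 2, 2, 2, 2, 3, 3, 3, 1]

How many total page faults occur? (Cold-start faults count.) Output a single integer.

Step 0: ref 2 → FAULT, frames=[2,-]
Step 1: ref 2 → HIT, frames=[2,-]
Step 2: ref 2 → HIT, frames=[2,-]
Step 3: ref 3 → FAULT, frames=[2,3]
Step 4: ref 1 → FAULT (evict 3), frames=[2,1]
Step 5: ref 1 → HIT, frames=[2,1]
Step 6: ref 2 → HIT, frames=[2,1]
Step 7: ref 2 → HIT, frames=[2,1]
Step 8: ref 2 → HIT, frames=[2,1]
Step 9: ref 2 → HIT, frames=[2,1]
Step 10: ref 3 → FAULT (evict 2), frames=[3,1]
Step 11: ref 3 → HIT, frames=[3,1]
Step 12: ref 3 → HIT, frames=[3,1]
Step 13: ref 1 → HIT, frames=[3,1]
Total faults: 4

Answer: 4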